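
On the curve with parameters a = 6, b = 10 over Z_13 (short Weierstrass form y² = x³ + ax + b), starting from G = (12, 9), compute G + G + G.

O

Repeated addition: build up to 3G.
2G: tangent at (12, 9): λ = (3·12² + 6)/(2·9) ≡ 9/5. 5⁻¹ ≡ 8 (mod 13) since 5·8 = 40 ≡ 1, so λ ≡ 9·8 ≡ 7.
  x = λ² - 12 - 12 = 49 - 24 ≡ 12; y = λ·(12 - 12) - 9 ≡ 4. → (12, 4)
3G: (12, 4) + (12, 9): same x and y₁ ≡ -y₂, so the sum is O.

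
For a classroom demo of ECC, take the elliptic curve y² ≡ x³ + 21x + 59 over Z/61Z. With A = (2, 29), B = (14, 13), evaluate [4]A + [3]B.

(31, 60)

First 4A:
Repeated addition: build up to 4A.
2A: tangent at (2, 29): λ = (3·2² + 21)/(2·29) ≡ 33/58. 58⁻¹ ≡ 20 (mod 61), so λ ≡ 33·20 ≡ 50.
  x = λ² - 2 - 2 = 2500 - 4 ≡ 56; y = λ·(2 - 56) - 29 ≡ 16. → (56, 16)
3A: (56, 16) + (2, 29). λ = (29 - 16)/(2 - 56) ≡ 13/7 mod 61. 7⁻¹ ≡ 35 (mod 61) since 7·35 = 245 ≡ 1, so λ ≡ 28.
  x = λ² - 56 - 2 = 784 - 58 ≡ 55; y = λ·(56 - 55) - 16 ≡ 12. → (55, 12)
4A: (55, 12) + (2, 29). λ = (29 - 12)/(2 - 55) ≡ 17/8 mod 61. 8⁻¹ ≡ 23 (mod 61) since 8·23 = 184 ≡ 1, so λ ≡ 25.
  x = λ² - 55 - 2 = 625 - 57 ≡ 19; y = λ·(55 - 19) - 12 ≡ 34. → (19, 34)
4A = (19, 34).
Next 3B:
Repeated addition: build up to 3B.
2B: tangent at (14, 13): λ = (3·14² + 21)/(2·13) ≡ 60/26. 26⁻¹ ≡ 54 (mod 61), so λ ≡ 60·54 ≡ 7.
  x = λ² - 14 - 14 = 49 - 28 ≡ 21; y = λ·(14 - 21) - 13 ≡ 60. → (21, 60)
3B: (21, 60) + (14, 13). λ = (13 - 60)/(14 - 21) ≡ 14/54 mod 61. 54⁻¹ ≡ 26 (mod 61), so λ ≡ 59.
  x = λ² - 21 - 14 = 3481 - 35 ≡ 30; y = λ·(21 - 30) - 60 ≡ 19. → (30, 19)
3B = (30, 19).
Finally 4A + 3B:
(19, 34) + (30, 19). λ = (19 - 34)/(30 - 19) ≡ 46/11 mod 61. 11⁻¹ ≡ 50 (mod 61), so λ ≡ 43.
  x = λ² - 19 - 30 = 1849 - 49 ≡ 31; y = λ·(19 - 31) - 34 ≡ 60. → (31, 60)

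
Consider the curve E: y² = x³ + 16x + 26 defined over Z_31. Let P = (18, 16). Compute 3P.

(16, 10)

Repeated addition: build up to 3P.
2P: tangent at (18, 16): λ = (3·18² + 16)/(2·16) ≡ 27/1. 1⁻¹ ≡ 1 (mod 31), so λ ≡ 27·1 ≡ 27.
  x = λ² - 18 - 18 = 729 - 36 ≡ 11; y = λ·(18 - 11) - 16 ≡ 18. → (11, 18)
3P: (11, 18) + (18, 16). λ = (16 - 18)/(18 - 11) ≡ 29/7 mod 31. 7⁻¹ ≡ 9 (mod 31), so λ ≡ 13.
  x = λ² - 11 - 18 = 169 - 29 ≡ 16; y = λ·(11 - 16) - 18 ≡ 10. → (16, 10)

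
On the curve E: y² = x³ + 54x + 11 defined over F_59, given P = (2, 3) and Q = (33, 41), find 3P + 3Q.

First 3P:
Repeated addition: build up to 3P.
2P: tangent at (2, 3): λ = (3·2² + 54)/(2·3) ≡ 7/6. 6⁻¹ ≡ 10 (mod 59), so λ ≡ 7·10 ≡ 11.
  x = λ² - 2 - 2 = 121 - 4 ≡ 58; y = λ·(2 - 58) - 3 ≡ 30. → (58, 30)
3P: (58, 30) + (2, 3). λ = (3 - 30)/(2 - 58) ≡ 32/3 mod 59. 3⁻¹ ≡ 20 (mod 59), so λ ≡ 50.
  x = λ² - 58 - 2 = 2500 - 60 ≡ 21; y = λ·(58 - 21) - 30 ≡ 50. → (21, 50)
3P = (21, 50).
Next 3Q:
Repeated addition: build up to 3Q.
2Q: tangent at (33, 41): λ = (3·33² + 54)/(2·41) ≡ 17/23. 23⁻¹ ≡ 18 (mod 59) since 23·18 = 414 ≡ 1, so λ ≡ 17·18 ≡ 11.
  x = λ² - 33 - 33 = 121 - 66 ≡ 55; y = λ·(33 - 55) - 41 ≡ 12. → (55, 12)
3Q: (55, 12) + (33, 41). λ = (41 - 12)/(33 - 55) ≡ 29/37 mod 59. 37⁻¹ ≡ 8 (mod 59), so λ ≡ 55.
  x = λ² - 55 - 33 = 3025 - 88 ≡ 46; y = λ·(55 - 46) - 12 ≡ 11. → (46, 11)
3Q = (46, 11).
Finally 3P + 3Q:
(21, 50) + (46, 11). λ = (11 - 50)/(46 - 21) ≡ 20/25 mod 59. 25⁻¹ ≡ 26 (mod 59), so λ ≡ 48.
  x = λ² - 21 - 46 = 2304 - 67 ≡ 54; y = λ·(21 - 54) - 50 ≡ 18. → (54, 18)

(54, 18)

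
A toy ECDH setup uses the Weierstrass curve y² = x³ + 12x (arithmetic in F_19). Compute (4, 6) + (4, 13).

The two points share x = 4 and their y-coordinates satisfy 6 + 13 ≡ 0 (mod 19), so they are inverses. Their sum is O.

O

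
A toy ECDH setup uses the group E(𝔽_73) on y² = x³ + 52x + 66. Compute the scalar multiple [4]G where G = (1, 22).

Repeated addition: build up to 4G.
2G: tangent at (1, 22): λ = (3·1² + 52)/(2·22) ≡ 55/44. 44⁻¹ ≡ 5 (mod 73), so λ ≡ 55·5 ≡ 56.
  x = λ² - 1 - 1 = 3136 - 2 ≡ 68; y = λ·(1 - 68) - 22 ≡ 22. → (68, 22)
3G: (68, 22) + (1, 22). λ = (22 - 22)/(1 - 68) ≡ 0/6 mod 73. 6⁻¹ ≡ 61 (mod 73), so λ ≡ 0.
  x = λ² - 68 - 1 = 0 - 69 ≡ 4; y = λ·(68 - 4) - 22 ≡ 51. → (4, 51)
4G: (4, 51) + (1, 22). λ = (22 - 51)/(1 - 4) ≡ 44/70 mod 73. 70⁻¹ ≡ 24 (mod 73), so λ ≡ 34.
  x = λ² - 4 - 1 = 1156 - 5 ≡ 56; y = λ·(4 - 56) - 51 ≡ 6. → (56, 6)

(56, 6)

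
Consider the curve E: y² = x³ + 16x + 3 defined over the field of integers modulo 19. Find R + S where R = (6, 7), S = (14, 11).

(4, 13)

(6, 7) + (14, 11). λ = (11 - 7)/(14 - 6) ≡ 4/8 mod 19. 8⁻¹ ≡ 12 (mod 19), so λ ≡ 10.
  x = λ² - 6 - 14 = 100 - 20 ≡ 4; y = λ·(6 - 4) - 7 ≡ 13. → (4, 13)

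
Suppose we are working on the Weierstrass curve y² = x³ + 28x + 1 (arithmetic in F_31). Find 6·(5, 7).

Write Q = (5, 7).
Repeated addition: build up to 6Q.
2Q: tangent at (5, 7): λ = (3·5² + 28)/(2·7) ≡ 10/14. 14⁻¹ ≡ 20 (mod 31) since 14·20 = 280 ≡ 1, so λ ≡ 10·20 ≡ 14.
  x = λ² - 5 - 5 = 196 - 10 ≡ 0; y = λ·(5 - 0) - 7 ≡ 1. → (0, 1)
3Q: (0, 1) + (5, 7). λ = (7 - 1)/(5 - 0) ≡ 6/5 mod 31. 5⁻¹ ≡ 25 (mod 31) since 5·25 = 125 ≡ 1, so λ ≡ 26.
  x = λ² - 0 - 5 = 676 - 5 ≡ 20; y = λ·(0 - 20) - 1 ≡ 6. → (20, 6)
4Q: (20, 6) + (5, 7). λ = (7 - 6)/(5 - 20) ≡ 1/16 mod 31. 16⁻¹ ≡ 2 (mod 31) since 16·2 = 32 ≡ 1, so λ ≡ 2.
  x = λ² - 20 - 5 = 4 - 25 ≡ 10; y = λ·(20 - 10) - 6 ≡ 14. → (10, 14)
5Q: (10, 14) + (5, 7). λ = (7 - 14)/(5 - 10) ≡ 24/26 mod 31. 26⁻¹ ≡ 6 (mod 31) since 26·6 = 156 ≡ 1, so λ ≡ 20.
  x = λ² - 10 - 5 = 400 - 15 ≡ 13; y = λ·(10 - 13) - 14 ≡ 19. → (13, 19)
6Q: (13, 19) + (5, 7). λ = (7 - 19)/(5 - 13) ≡ 19/23 mod 31. 23⁻¹ ≡ 27 (mod 31) since 23·27 = 621 ≡ 1, so λ ≡ 17.
  x = λ² - 13 - 5 = 289 - 18 ≡ 23; y = λ·(13 - 23) - 19 ≡ 28. → (23, 28)

(23, 28)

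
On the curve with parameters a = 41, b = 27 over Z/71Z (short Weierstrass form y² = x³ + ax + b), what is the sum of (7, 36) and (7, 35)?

The two points share x = 7 and their y-coordinates satisfy 36 + 35 ≡ 0 (mod 71), so they are inverses. Their sum is ∞.

O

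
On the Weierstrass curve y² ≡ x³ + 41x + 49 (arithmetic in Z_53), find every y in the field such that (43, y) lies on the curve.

x³ + 41x + 49 = 81319 ≡ 17 (mod 53).
Square roots of 17 mod 53: 21 and 32 (since 21² = 441 ≡ 17).

21, 32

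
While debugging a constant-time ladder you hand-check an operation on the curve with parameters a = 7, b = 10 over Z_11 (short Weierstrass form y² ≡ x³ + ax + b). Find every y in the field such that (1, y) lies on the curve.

none

x³ + 7x + 10 = 18 ≡ 7 (mod 11).
7 is a non-residue mod 11; no y exists.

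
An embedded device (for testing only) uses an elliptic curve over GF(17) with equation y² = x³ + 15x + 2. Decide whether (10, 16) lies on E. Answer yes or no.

y² = 16² ≡ 1; x³ + 15x + 2 = 1152 ≡ 13 (mod 17). 1 ≠ 13.

no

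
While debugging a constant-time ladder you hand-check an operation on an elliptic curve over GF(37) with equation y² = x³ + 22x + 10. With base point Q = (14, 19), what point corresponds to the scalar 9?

(6, 5)

Double-and-add on 9 = (1001)₂. Start with Q = (14, 19) for the leading 1-bit.
double: tangent at (14, 19): λ = (3·14² + 22)/(2·19) ≡ 18/1. 1⁻¹ ≡ 1 (mod 37) since 1·1 = 1 ≡ 1, so λ ≡ 18·1 ≡ 18.
  x = λ² - 14 - 14 = 324 - 28 ≡ 0; y = λ·(14 - 0) - 19 ≡ 11. → (0, 11)
double: tangent at (0, 11): λ = (3·0² + 22)/(2·11) ≡ 22/22. 22⁻¹ ≡ 32 (mod 37), so λ ≡ 22·32 ≡ 1.
  x = λ² - 0 - 0 = 1 - 0 ≡ 1; y = λ·(0 - 1) - 11 ≡ 25. → (1, 25)
double: tangent at (1, 25): λ = (3·1² + 22)/(2·25) ≡ 25/13. 13⁻¹ ≡ 20 (mod 37) since 13·20 = 260 ≡ 1, so λ ≡ 25·20 ≡ 19.
  x = λ² - 1 - 1 = 361 - 2 ≡ 26; y = λ·(1 - 26) - 25 ≡ 18. → (26, 18)
add Q: (26, 18) + (14, 19). λ = (19 - 18)/(14 - 26) ≡ 1/25 mod 37. 25⁻¹ ≡ 3 (mod 37) since 25·3 = 75 ≡ 1, so λ ≡ 3.
  x = λ² - 26 - 14 = 9 - 40 ≡ 6; y = λ·(26 - 6) - 18 ≡ 5. → (6, 5)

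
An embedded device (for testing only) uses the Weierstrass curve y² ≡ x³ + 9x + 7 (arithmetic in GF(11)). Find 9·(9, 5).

Write P = (9, 5).
Repeated addition: build up to 9P.
2P: tangent at (9, 5): λ = (3·9² + 9)/(2·5) ≡ 10/10. 10⁻¹ ≡ 10 (mod 11), so λ ≡ 10·10 ≡ 1.
  x = λ² - 9 - 9 = 1 - 18 ≡ 5; y = λ·(9 - 5) - 5 ≡ 10. → (5, 10)
3P: (5, 10) + (9, 5). λ = (5 - 10)/(9 - 5) ≡ 6/4 mod 11. 4⁻¹ ≡ 3 (mod 11) since 4·3 = 12 ≡ 1, so λ ≡ 7.
  x = λ² - 5 - 9 = 49 - 14 ≡ 2; y = λ·(5 - 2) - 10 ≡ 0. → (2, 0)
4P: (2, 0) + (9, 5). λ = (5 - 0)/(9 - 2) ≡ 5/7 mod 11. 7⁻¹ ≡ 8 (mod 11) since 7·8 = 56 ≡ 1, so λ ≡ 7.
  x = λ² - 2 - 9 = 49 - 11 ≡ 5; y = λ·(2 - 5) - 0 ≡ 1. → (5, 1)
5P: (5, 1) + (9, 5). λ = (5 - 1)/(9 - 5) ≡ 4/4 mod 11. 4⁻¹ ≡ 3 (mod 11) since 4·3 = 12 ≡ 1, so λ ≡ 1.
  x = λ² - 5 - 9 = 1 - 14 ≡ 9; y = λ·(5 - 9) - 1 ≡ 6. → (9, 6)
6P: (9, 6) + (9, 5): same x and y₁ ≡ -y₂, so the sum is the point at infinity.
7P: the point at infinity + (9, 5) = (9, 5) (identity).
8P: tangent at (9, 5): λ = (3·9² + 9)/(2·5) ≡ 10/10. 10⁻¹ ≡ 10 (mod 11), so λ ≡ 10·10 ≡ 1.
  x = λ² - 9 - 9 = 1 - 18 ≡ 5; y = λ·(9 - 5) - 5 ≡ 10. → (5, 10)
9P: (5, 10) + (9, 5). λ = (5 - 10)/(9 - 5) ≡ 6/4 mod 11. 4⁻¹ ≡ 3 (mod 11), so λ ≡ 7.
  x = λ² - 5 - 9 = 49 - 14 ≡ 2; y = λ·(5 - 2) - 10 ≡ 0. → (2, 0)

(2, 0)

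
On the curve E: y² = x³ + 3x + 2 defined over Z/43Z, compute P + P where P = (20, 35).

(24, 40)

tangent at (20, 35): λ = (3·20² + 3)/(2·35) ≡ 42/27. 27⁻¹ ≡ 8 (mod 43), so λ ≡ 42·8 ≡ 35.
  x = λ² - 20 - 20 = 1225 - 40 ≡ 24; y = λ·(20 - 24) - 35 ≡ 40. → (24, 40)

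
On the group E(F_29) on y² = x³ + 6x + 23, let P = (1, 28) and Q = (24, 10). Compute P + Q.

(1, 28) + (24, 10). λ = (10 - 28)/(24 - 1) ≡ 11/23 mod 29. 23⁻¹ ≡ 24 (mod 29), so λ ≡ 3.
  x = λ² - 1 - 24 = 9 - 25 ≡ 13; y = λ·(1 - 13) - 28 ≡ 23. → (13, 23)

(13, 23)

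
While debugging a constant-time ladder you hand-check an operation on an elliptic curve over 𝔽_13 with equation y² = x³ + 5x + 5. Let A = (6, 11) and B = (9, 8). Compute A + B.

(6, 11) + (9, 8). λ = (8 - 11)/(9 - 6) ≡ 10/3 mod 13. 3⁻¹ ≡ 9 (mod 13) since 3·9 = 27 ≡ 1, so λ ≡ 12.
  x = λ² - 6 - 9 = 144 - 15 ≡ 12; y = λ·(6 - 12) - 11 ≡ 8. → (12, 8)

(12, 8)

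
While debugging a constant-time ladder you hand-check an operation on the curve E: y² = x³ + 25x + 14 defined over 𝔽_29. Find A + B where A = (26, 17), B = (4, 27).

(4, 2)

(26, 17) + (4, 27). λ = (27 - 17)/(4 - 26) ≡ 10/7 mod 29. 7⁻¹ ≡ 25 (mod 29), so λ ≡ 18.
  x = λ² - 26 - 4 = 324 - 30 ≡ 4; y = λ·(26 - 4) - 17 ≡ 2. → (4, 2)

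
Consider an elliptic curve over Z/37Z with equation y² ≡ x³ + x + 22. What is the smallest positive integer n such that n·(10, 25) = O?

2P: tangent at (10, 25): λ = (3·10² + 1)/(2·25) ≡ 5/13. 13⁻¹ ≡ 20 (mod 37) since 13·20 = 260 ≡ 1, so λ ≡ 5·20 ≡ 26.
  x = λ² - 10 - 10 = 676 - 20 ≡ 27; y = λ·(10 - 27) - 25 ≡ 14. → (27, 14)
3P: (27, 14) + (10, 25). λ = (25 - 14)/(10 - 27) ≡ 11/20 mod 37. 20⁻¹ ≡ 13 (mod 37), so λ ≡ 32.
  x = λ² - 27 - 10 = 1024 - 37 ≡ 25; y = λ·(27 - 25) - 14 ≡ 13. → (25, 13)
4P: (25, 13) + (10, 25). λ = (25 - 13)/(10 - 25) ≡ 12/22 mod 37. 22⁻¹ ≡ 32 (mod 37), so λ ≡ 14.
  x = λ² - 25 - 10 = 196 - 35 ≡ 13; y = λ·(25 - 13) - 13 ≡ 7. → (13, 7)
5P: (13, 7) + (10, 25). λ = (25 - 7)/(10 - 13) ≡ 18/34 mod 37. 34⁻¹ ≡ 12 (mod 37), so λ ≡ 31.
  x = λ² - 13 - 10 = 961 - 23 ≡ 13; y = λ·(13 - 13) - 7 ≡ 30. → (13, 30)
6P: (13, 30) + (10, 25). λ = (25 - 30)/(10 - 13) ≡ 32/34 mod 37. 34⁻¹ ≡ 12 (mod 37), so λ ≡ 14.
  x = λ² - 13 - 10 = 196 - 23 ≡ 25; y = λ·(13 - 25) - 30 ≡ 24. → (25, 24)
7P: (25, 24) + (10, 25). λ = (25 - 24)/(10 - 25) ≡ 1/22 mod 37. 22⁻¹ ≡ 32 (mod 37) since 22·32 = 704 ≡ 1, so λ ≡ 32.
  x = λ² - 25 - 10 = 1024 - 35 ≡ 27; y = λ·(25 - 27) - 24 ≡ 23. → (27, 23)
8P: (27, 23) + (10, 25). λ = (25 - 23)/(10 - 27) ≡ 2/20 mod 37. 20⁻¹ ≡ 13 (mod 37), so λ ≡ 26.
  x = λ² - 27 - 10 = 676 - 37 ≡ 10; y = λ·(27 - 10) - 23 ≡ 12. → (10, 12)
9P: (10, 12) + (10, 25): same x and y₁ ≡ -y₂, so the sum is O.
9P = O, so the order is 9.

9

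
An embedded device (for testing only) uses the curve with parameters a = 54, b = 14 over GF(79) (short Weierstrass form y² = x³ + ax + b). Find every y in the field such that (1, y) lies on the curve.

none

x³ + 54x + 14 = 69 ≡ 69 (mod 79).
69 is a non-residue mod 79; no y exists.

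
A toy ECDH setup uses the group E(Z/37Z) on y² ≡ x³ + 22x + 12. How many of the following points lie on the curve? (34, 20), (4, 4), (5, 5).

(34, 20): 20² ≡ 30, rhs ≡ 30 → on.
(4, 4): 4² ≡ 16, rhs ≡ 16 → on.
(5, 5): 5² ≡ 25, rhs ≡ 25 → on.

3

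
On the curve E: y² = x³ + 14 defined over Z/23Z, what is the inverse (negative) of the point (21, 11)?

(21, 12)

-(21, 11) = (21, -11 mod 23) = (21, 12).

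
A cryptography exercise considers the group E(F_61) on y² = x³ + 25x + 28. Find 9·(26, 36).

Write Q = (26, 36).
Double-and-add on 9 = (1001)₂. Start with Q = (26, 36) for the leading 1-bit.
double: tangent at (26, 36): λ = (3·26² + 25)/(2·36) ≡ 40/11. 11⁻¹ ≡ 50 (mod 61), so λ ≡ 40·50 ≡ 48.
  x = λ² - 26 - 26 = 2304 - 52 ≡ 56; y = λ·(26 - 56) - 36 ≡ 49. → (56, 49)
double: tangent at (56, 49): λ = (3·56² + 25)/(2·49) ≡ 39/37. 37⁻¹ ≡ 33 (mod 61) since 37·33 = 1221 ≡ 1, so λ ≡ 39·33 ≡ 6.
  x = λ² - 56 - 56 = 36 - 112 ≡ 46; y = λ·(56 - 46) - 49 ≡ 11. → (46, 11)
double: tangent at (46, 11): λ = (3·46² + 25)/(2·11) ≡ 29/22. 22⁻¹ ≡ 25 (mod 61) since 22·25 = 550 ≡ 1, so λ ≡ 29·25 ≡ 54.
  x = λ² - 46 - 46 = 2916 - 92 ≡ 18; y = λ·(46 - 18) - 11 ≡ 37. → (18, 37)
add Q: (18, 37) + (26, 36). λ = (36 - 37)/(26 - 18) ≡ 60/8 mod 61. 8⁻¹ ≡ 23 (mod 61), so λ ≡ 38.
  x = λ² - 18 - 26 = 1444 - 44 ≡ 58; y = λ·(18 - 58) - 37 ≡ 29. → (58, 29)

(58, 29)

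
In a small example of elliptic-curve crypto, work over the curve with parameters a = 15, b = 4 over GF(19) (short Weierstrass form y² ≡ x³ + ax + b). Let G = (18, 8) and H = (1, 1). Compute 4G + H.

First 4G:
Repeated addition: build up to 4G.
2G: tangent at (18, 8): λ = (3·18² + 15)/(2·8) ≡ 18/16. 16⁻¹ ≡ 6 (mod 19), so λ ≡ 18·6 ≡ 13.
  x = λ² - 18 - 18 = 169 - 36 ≡ 0; y = λ·(18 - 0) - 8 ≡ 17. → (0, 17)
3G: (0, 17) + (18, 8). λ = (8 - 17)/(18 - 0) ≡ 10/18 mod 19. 18⁻¹ ≡ 18 (mod 19), so λ ≡ 9.
  x = λ² - 0 - 18 = 81 - 18 ≡ 6; y = λ·(0 - 6) - 17 ≡ 5. → (6, 5)
4G: (6, 5) + (18, 8). λ = (8 - 5)/(18 - 6) ≡ 3/12 mod 19. 12⁻¹ ≡ 8 (mod 19) since 12·8 = 96 ≡ 1, so λ ≡ 5.
  x = λ² - 6 - 18 = 25 - 24 ≡ 1; y = λ·(6 - 1) - 5 ≡ 1. → (1, 1)
4G = (1, 1).
Finally 4G + H:
tangent at (1, 1): λ = (3·1² + 15)/(2·1) ≡ 18/2. 2⁻¹ ≡ 10 (mod 19), so λ ≡ 18·10 ≡ 9.
  x = λ² - 1 - 1 = 81 - 2 ≡ 3; y = λ·(1 - 3) - 1 ≡ 0. → (3, 0)

(3, 0)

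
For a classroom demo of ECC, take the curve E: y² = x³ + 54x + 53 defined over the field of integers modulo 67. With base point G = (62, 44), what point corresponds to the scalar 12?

Repeated addition: build up to 12G.
2G: tangent at (62, 44): λ = (3·62² + 54)/(2·44) ≡ 62/21. 21⁻¹ ≡ 16 (mod 67), so λ ≡ 62·16 ≡ 54.
  x = λ² - 62 - 62 = 2916 - 124 ≡ 45; y = λ·(62 - 45) - 44 ≡ 3. → (45, 3)
3G: (45, 3) + (62, 44). λ = (44 - 3)/(62 - 45) ≡ 41/17 mod 67. 17⁻¹ ≡ 4 (mod 67), so λ ≡ 30.
  x = λ² - 45 - 62 = 900 - 107 ≡ 56; y = λ·(45 - 56) - 3 ≡ 2. → (56, 2)
4G: (56, 2) + (62, 44). λ = (44 - 2)/(62 - 56) ≡ 42/6 mod 67. 6⁻¹ ≡ 56 (mod 67), so λ ≡ 7.
  x = λ² - 56 - 62 = 49 - 118 ≡ 65; y = λ·(56 - 65) - 2 ≡ 2. → (65, 2)
5G: (65, 2) + (62, 44). λ = (44 - 2)/(62 - 65) ≡ 42/64 mod 67. 64⁻¹ ≡ 22 (mod 67) since 64·22 = 1408 ≡ 1, so λ ≡ 53.
  x = λ² - 65 - 62 = 2809 - 127 ≡ 2; y = λ·(65 - 2) - 2 ≡ 54. → (2, 54)
6G: (2, 54) + (62, 44). λ = (44 - 54)/(62 - 2) ≡ 57/60 mod 67. 60⁻¹ ≡ 19 (mod 67) since 60·19 = 1140 ≡ 1, so λ ≡ 11.
  x = λ² - 2 - 62 = 121 - 64 ≡ 57; y = λ·(2 - 57) - 54 ≡ 11. → (57, 11)
7G: (57, 11) + (62, 44). λ = (44 - 11)/(62 - 57) ≡ 33/5 mod 67. 5⁻¹ ≡ 27 (mod 67), so λ ≡ 20.
  x = λ² - 57 - 62 = 400 - 119 ≡ 13; y = λ·(57 - 13) - 11 ≡ 65. → (13, 65)
8G: (13, 65) + (62, 44). λ = (44 - 65)/(62 - 13) ≡ 46/49 mod 67. 49⁻¹ ≡ 26 (mod 67) since 49·26 = 1274 ≡ 1, so λ ≡ 57.
  x = λ² - 13 - 62 = 3249 - 75 ≡ 25; y = λ·(13 - 25) - 65 ≡ 55. → (25, 55)
9G: (25, 55) + (62, 44). λ = (44 - 55)/(62 - 25) ≡ 56/37 mod 67. 37⁻¹ ≡ 29 (mod 67) since 37·29 = 1073 ≡ 1, so λ ≡ 16.
  x = λ² - 25 - 62 = 256 - 87 ≡ 35; y = λ·(25 - 35) - 55 ≡ 53. → (35, 53)
10G: (35, 53) + (62, 44). λ = (44 - 53)/(62 - 35) ≡ 58/27 mod 67. 27⁻¹ ≡ 5 (mod 67) since 27·5 = 135 ≡ 1, so λ ≡ 22.
  x = λ² - 35 - 62 = 484 - 97 ≡ 52; y = λ·(35 - 52) - 53 ≡ 42. → (52, 42)
11G: (52, 42) + (62, 44). λ = (44 - 42)/(62 - 52) ≡ 2/10 mod 67. 10⁻¹ ≡ 47 (mod 67) since 10·47 = 470 ≡ 1, so λ ≡ 27.
  x = λ² - 52 - 62 = 729 - 114 ≡ 12; y = λ·(52 - 12) - 42 ≡ 33. → (12, 33)
12G: (12, 33) + (62, 44). λ = (44 - 33)/(62 - 12) ≡ 11/50 mod 67. 50⁻¹ ≡ 63 (mod 67) since 50·63 = 3150 ≡ 1, so λ ≡ 23.
  x = λ² - 12 - 62 = 529 - 74 ≡ 53; y = λ·(12 - 53) - 33 ≡ 29. → (53, 29)

(53, 29)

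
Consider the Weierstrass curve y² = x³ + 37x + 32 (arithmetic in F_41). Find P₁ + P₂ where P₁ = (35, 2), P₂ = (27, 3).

(4, 30)

(35, 2) + (27, 3). λ = (3 - 2)/(27 - 35) ≡ 1/33 mod 41. 33⁻¹ ≡ 5 (mod 41), so λ ≡ 5.
  x = λ² - 35 - 27 = 25 - 62 ≡ 4; y = λ·(35 - 4) - 2 ≡ 30. → (4, 30)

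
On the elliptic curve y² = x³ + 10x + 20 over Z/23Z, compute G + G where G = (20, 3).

(14, 11)

tangent at (20, 3): λ = (3·20² + 10)/(2·3) ≡ 14/6. 6⁻¹ ≡ 4 (mod 23), so λ ≡ 14·4 ≡ 10.
  x = λ² - 20 - 20 = 100 - 40 ≡ 14; y = λ·(20 - 14) - 3 ≡ 11. → (14, 11)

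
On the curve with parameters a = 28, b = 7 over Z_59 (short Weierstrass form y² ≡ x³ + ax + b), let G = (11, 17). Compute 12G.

(24, 15)

Repeated addition: build up to 12G.
2G: tangent at (11, 17): λ = (3·11² + 28)/(2·17) ≡ 37/34. 34⁻¹ ≡ 33 (mod 59) since 34·33 = 1122 ≡ 1, so λ ≡ 37·33 ≡ 41.
  x = λ² - 11 - 11 = 1681 - 22 ≡ 7; y = λ·(11 - 7) - 17 ≡ 29. → (7, 29)
3G: (7, 29) + (11, 17). λ = (17 - 29)/(11 - 7) ≡ 47/4 mod 59. 4⁻¹ ≡ 15 (mod 59) since 4·15 = 60 ≡ 1, so λ ≡ 56.
  x = λ² - 7 - 11 = 3136 - 18 ≡ 50; y = λ·(7 - 50) - 29 ≡ 41. → (50, 41)
4G: (50, 41) + (11, 17). λ = (17 - 41)/(11 - 50) ≡ 35/20 mod 59. 20⁻¹ ≡ 3 (mod 59), so λ ≡ 46.
  x = λ² - 50 - 11 = 2116 - 61 ≡ 49; y = λ·(50 - 49) - 41 ≡ 5. → (49, 5)
5G: (49, 5) + (11, 17). λ = (17 - 5)/(11 - 49) ≡ 12/21 mod 59. 21⁻¹ ≡ 45 (mod 59) since 21·45 = 945 ≡ 1, so λ ≡ 9.
  x = λ² - 49 - 11 = 81 - 60 ≡ 21; y = λ·(49 - 21) - 5 ≡ 11. → (21, 11)
6G: (21, 11) + (11, 17). λ = (17 - 11)/(11 - 21) ≡ 6/49 mod 59. 49⁻¹ ≡ 53 (mod 59), so λ ≡ 23.
  x = λ² - 21 - 11 = 529 - 32 ≡ 25; y = λ·(21 - 25) - 11 ≡ 15. → (25, 15)
7G: (25, 15) + (11, 17). λ = (17 - 15)/(11 - 25) ≡ 2/45 mod 59. 45⁻¹ ≡ 21 (mod 59), so λ ≡ 42.
  x = λ² - 25 - 11 = 1764 - 36 ≡ 17; y = λ·(25 - 17) - 15 ≡ 26. → (17, 26)
8G: (17, 26) + (11, 17). λ = (17 - 26)/(11 - 17) ≡ 50/53 mod 59. 53⁻¹ ≡ 49 (mod 59) since 53·49 = 2597 ≡ 1, so λ ≡ 31.
  x = λ² - 17 - 11 = 961 - 28 ≡ 48; y = λ·(17 - 48) - 26 ≡ 16. → (48, 16)
9G: (48, 16) + (11, 17). λ = (17 - 16)/(11 - 48) ≡ 1/22 mod 59. 22⁻¹ ≡ 51 (mod 59) since 22·51 = 1122 ≡ 1, so λ ≡ 51.
  x = λ² - 48 - 11 = 2601 - 59 ≡ 5; y = λ·(48 - 5) - 16 ≡ 53. → (5, 53)
10G: (5, 53) + (11, 17). λ = (17 - 53)/(11 - 5) ≡ 23/6 mod 59. 6⁻¹ ≡ 10 (mod 59), so λ ≡ 53.
  x = λ² - 5 - 11 = 2809 - 16 ≡ 20; y = λ·(5 - 20) - 53 ≡ 37. → (20, 37)
11G: (20, 37) + (11, 17). λ = (17 - 37)/(11 - 20) ≡ 39/50 mod 59. 50⁻¹ ≡ 13 (mod 59) since 50·13 = 650 ≡ 1, so λ ≡ 35.
  x = λ² - 20 - 11 = 1225 - 31 ≡ 14; y = λ·(20 - 14) - 37 ≡ 55. → (14, 55)
12G: (14, 55) + (11, 17). λ = (17 - 55)/(11 - 14) ≡ 21/56 mod 59. 56⁻¹ ≡ 39 (mod 59), so λ ≡ 52.
  x = λ² - 14 - 11 = 2704 - 25 ≡ 24; y = λ·(14 - 24) - 55 ≡ 15. → (24, 15)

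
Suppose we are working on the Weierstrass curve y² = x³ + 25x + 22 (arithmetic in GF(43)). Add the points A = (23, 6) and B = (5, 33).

(23, 6) + (5, 33). λ = (33 - 6)/(5 - 23) ≡ 27/25 mod 43. 25⁻¹ ≡ 31 (mod 43), so λ ≡ 20.
  x = λ² - 23 - 5 = 400 - 28 ≡ 28; y = λ·(23 - 28) - 6 ≡ 23. → (28, 23)

(28, 23)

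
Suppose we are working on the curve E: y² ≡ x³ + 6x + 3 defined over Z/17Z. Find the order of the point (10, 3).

8

2P: tangent at (10, 3): λ = (3·10² + 6)/(2·3) ≡ 0/6. 6⁻¹ ≡ 3 (mod 17) since 6·3 = 18 ≡ 1, so λ ≡ 0·3 ≡ 0.
  x = λ² - 10 - 10 = 0 - 20 ≡ 14; y = λ·(10 - 14) - 3 ≡ 14. → (14, 14)
3P: (14, 14) + (10, 3). λ = (3 - 14)/(10 - 14) ≡ 6/13 mod 17. 13⁻¹ ≡ 4 (mod 17), so λ ≡ 7.
  x = λ² - 14 - 10 = 49 - 24 ≡ 8; y = λ·(14 - 8) - 14 ≡ 11. → (8, 11)
4P: (8, 11) + (10, 3). λ = (3 - 11)/(10 - 8) ≡ 9/2 mod 17. 2⁻¹ ≡ 9 (mod 17), so λ ≡ 13.
  x = λ² - 8 - 10 = 169 - 18 ≡ 15; y = λ·(8 - 15) - 11 ≡ 0. → (15, 0)
5P: (15, 0) + (10, 3). λ = (3 - 0)/(10 - 15) ≡ 3/12 mod 17. 12⁻¹ ≡ 10 (mod 17), so λ ≡ 13.
  x = λ² - 15 - 10 = 169 - 25 ≡ 8; y = λ·(15 - 8) - 0 ≡ 6. → (8, 6)
6P: (8, 6) + (10, 3). λ = (3 - 6)/(10 - 8) ≡ 14/2 mod 17. 2⁻¹ ≡ 9 (mod 17), so λ ≡ 7.
  x = λ² - 8 - 10 = 49 - 18 ≡ 14; y = λ·(8 - 14) - 6 ≡ 3. → (14, 3)
7P: (14, 3) + (10, 3). λ = (3 - 3)/(10 - 14) ≡ 0/13 mod 17. 13⁻¹ ≡ 4 (mod 17), so λ ≡ 0.
  x = λ² - 14 - 10 = 0 - 24 ≡ 10; y = λ·(14 - 10) - 3 ≡ 14. → (10, 14)
8P: (10, 14) + (10, 3): same x and y₁ ≡ -y₂, so the sum is O.
8P = O, so the order is 8.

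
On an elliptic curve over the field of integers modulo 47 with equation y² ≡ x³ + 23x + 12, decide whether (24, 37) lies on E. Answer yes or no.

y² = 37² ≡ 6; x³ + 23x + 12 = 14388 ≡ 6 (mod 47). 6 = 6.

yes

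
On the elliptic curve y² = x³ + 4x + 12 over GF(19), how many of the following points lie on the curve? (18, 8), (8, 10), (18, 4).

2

(18, 8): 8² ≡ 7, rhs ≡ 7 → on.
(8, 10): 10² ≡ 5, rhs ≡ 5 → on.
(18, 4): 4² ≡ 16, rhs ≡ 7 → off.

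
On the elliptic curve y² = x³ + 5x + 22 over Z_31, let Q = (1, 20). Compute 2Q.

tangent at (1, 20): λ = (3·1² + 5)/(2·20) ≡ 8/9. 9⁻¹ ≡ 7 (mod 31), so λ ≡ 8·7 ≡ 25.
  x = λ² - 1 - 1 = 625 - 2 ≡ 3; y = λ·(1 - 3) - 20 ≡ 23. → (3, 23)

(3, 23)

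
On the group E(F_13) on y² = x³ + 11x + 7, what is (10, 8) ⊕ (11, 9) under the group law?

(6, 9)

(10, 8) + (11, 9). λ = (9 - 8)/(11 - 10) ≡ 1/1 mod 13. 1⁻¹ ≡ 1 (mod 13), so λ ≡ 1.
  x = λ² - 10 - 11 = 1 - 21 ≡ 6; y = λ·(10 - 6) - 8 ≡ 9. → (6, 9)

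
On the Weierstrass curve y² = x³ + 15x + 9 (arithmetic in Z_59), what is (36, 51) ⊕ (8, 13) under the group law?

(34, 36)

(36, 51) + (8, 13). λ = (13 - 51)/(8 - 36) ≡ 21/31 mod 59. 31⁻¹ ≡ 40 (mod 59) since 31·40 = 1240 ≡ 1, so λ ≡ 14.
  x = λ² - 36 - 8 = 196 - 44 ≡ 34; y = λ·(36 - 34) - 51 ≡ 36. → (34, 36)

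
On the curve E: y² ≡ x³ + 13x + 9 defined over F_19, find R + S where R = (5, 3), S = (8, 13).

(15, 8)

(5, 3) + (8, 13). λ = (13 - 3)/(8 - 5) ≡ 10/3 mod 19. 3⁻¹ ≡ 13 (mod 19), so λ ≡ 16.
  x = λ² - 5 - 8 = 256 - 13 ≡ 15; y = λ·(5 - 15) - 3 ≡ 8. → (15, 8)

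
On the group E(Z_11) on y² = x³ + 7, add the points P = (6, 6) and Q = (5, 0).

(6, 6) + (5, 0). λ = (0 - 6)/(5 - 6) ≡ 5/10 mod 11. 10⁻¹ ≡ 10 (mod 11), so λ ≡ 6.
  x = λ² - 6 - 5 = 36 - 11 ≡ 3; y = λ·(6 - 3) - 6 ≡ 1. → (3, 1)

(3, 1)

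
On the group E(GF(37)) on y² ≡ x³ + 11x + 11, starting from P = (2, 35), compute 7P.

Repeated addition: build up to 7P.
2P: tangent at (2, 35): λ = (3·2² + 11)/(2·35) ≡ 23/33. 33⁻¹ ≡ 9 (mod 37), so λ ≡ 23·9 ≡ 22.
  x = λ² - 2 - 2 = 484 - 4 ≡ 36; y = λ·(2 - 36) - 35 ≡ 31. → (36, 31)
3P: (36, 31) + (2, 35). λ = (35 - 31)/(2 - 36) ≡ 4/3 mod 37. 3⁻¹ ≡ 25 (mod 37), so λ ≡ 26.
  x = λ² - 36 - 2 = 676 - 38 ≡ 9; y = λ·(36 - 9) - 31 ≡ 5. → (9, 5)
4P: (9, 5) + (2, 35). λ = (35 - 5)/(2 - 9) ≡ 30/30 mod 37. 30⁻¹ ≡ 21 (mod 37), so λ ≡ 1.
  x = λ² - 9 - 2 = 1 - 11 ≡ 27; y = λ·(9 - 27) - 5 ≡ 14. → (27, 14)
5P: (27, 14) + (2, 35). λ = (35 - 14)/(2 - 27) ≡ 21/12 mod 37. 12⁻¹ ≡ 34 (mod 37), so λ ≡ 11.
  x = λ² - 27 - 2 = 121 - 29 ≡ 18; y = λ·(27 - 18) - 14 ≡ 11. → (18, 11)
6P: (18, 11) + (2, 35). λ = (35 - 11)/(2 - 18) ≡ 24/21 mod 37. 21⁻¹ ≡ 30 (mod 37) since 21·30 = 630 ≡ 1, so λ ≡ 17.
  x = λ² - 18 - 2 = 289 - 20 ≡ 10; y = λ·(18 - 10) - 11 ≡ 14. → (10, 14)
7P: (10, 14) + (2, 35). λ = (35 - 14)/(2 - 10) ≡ 21/29 mod 37. 29⁻¹ ≡ 23 (mod 37) since 29·23 = 667 ≡ 1, so λ ≡ 2.
  x = λ² - 10 - 2 = 4 - 12 ≡ 29; y = λ·(10 - 29) - 14 ≡ 22. → (29, 22)

(29, 22)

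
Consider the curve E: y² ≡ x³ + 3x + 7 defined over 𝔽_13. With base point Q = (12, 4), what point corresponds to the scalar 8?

(8, 6)

Double-and-add on 8 = (1000)₂. Start with Q = (12, 4) for the leading 1-bit.
double: tangent at (12, 4): λ = (3·12² + 3)/(2·4) ≡ 6/8. 8⁻¹ ≡ 5 (mod 13) since 8·5 = 40 ≡ 1, so λ ≡ 6·5 ≡ 4.
  x = λ² - 12 - 12 = 16 - 24 ≡ 5; y = λ·(12 - 5) - 4 ≡ 11. → (5, 11)
double: tangent at (5, 11): λ = (3·5² + 3)/(2·11) ≡ 0/9. 9⁻¹ ≡ 3 (mod 13) since 9·3 = 27 ≡ 1, so λ ≡ 0·3 ≡ 0.
  x = λ² - 5 - 5 = 0 - 10 ≡ 3; y = λ·(5 - 3) - 11 ≡ 2. → (3, 2)
double: tangent at (3, 2): λ = (3·3² + 3)/(2·2) ≡ 4/4. 4⁻¹ ≡ 10 (mod 13), so λ ≡ 4·10 ≡ 1.
  x = λ² - 3 - 3 = 1 - 6 ≡ 8; y = λ·(3 - 8) - 2 ≡ 6. → (8, 6)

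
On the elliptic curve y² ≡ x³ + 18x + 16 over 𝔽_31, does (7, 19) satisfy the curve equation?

y² = 19² ≡ 20; x³ + 18x + 16 = 485 ≡ 20 (mod 31). 20 = 20.

yes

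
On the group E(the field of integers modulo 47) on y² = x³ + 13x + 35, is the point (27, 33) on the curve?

y² = 33² ≡ 8; x³ + 13x + 35 = 20069 ≡ 0 (mod 47). 8 ≠ 0.

no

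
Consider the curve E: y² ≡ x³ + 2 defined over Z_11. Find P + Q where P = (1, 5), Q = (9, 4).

(6, 8)

(1, 5) + (9, 4). λ = (4 - 5)/(9 - 1) ≡ 10/8 mod 11. 8⁻¹ ≡ 7 (mod 11), so λ ≡ 4.
  x = λ² - 1 - 9 = 16 - 10 ≡ 6; y = λ·(1 - 6) - 5 ≡ 8. → (6, 8)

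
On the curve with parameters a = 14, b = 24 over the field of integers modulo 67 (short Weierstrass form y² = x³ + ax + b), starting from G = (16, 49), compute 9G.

(29, 37)

Double-and-add on 9 = (1001)₂. Start with G = (16, 49) for the leading 1-bit.
double: tangent at (16, 49): λ = (3·16² + 14)/(2·49) ≡ 45/31. 31⁻¹ ≡ 13 (mod 67), so λ ≡ 45·13 ≡ 49.
  x = λ² - 16 - 16 = 2401 - 32 ≡ 24; y = λ·(16 - 24) - 49 ≡ 28. → (24, 28)
double: tangent at (24, 28): λ = (3·24² + 14)/(2·28) ≡ 0/56. 56⁻¹ ≡ 6 (mod 67), so λ ≡ 0·6 ≡ 0.
  x = λ² - 24 - 24 = 0 - 48 ≡ 19; y = λ·(24 - 19) - 28 ≡ 39. → (19, 39)
double: tangent at (19, 39): λ = (3·19² + 14)/(2·39) ≡ 25/11. 11⁻¹ ≡ 61 (mod 67), so λ ≡ 25·61 ≡ 51.
  x = λ² - 19 - 19 = 2601 - 38 ≡ 17; y = λ·(19 - 17) - 39 ≡ 63. → (17, 63)
add G: (17, 63) + (16, 49). λ = (49 - 63)/(16 - 17) ≡ 53/66 mod 67. 66⁻¹ ≡ 66 (mod 67), so λ ≡ 14.
  x = λ² - 17 - 16 = 196 - 33 ≡ 29; y = λ·(17 - 29) - 63 ≡ 37. → (29, 37)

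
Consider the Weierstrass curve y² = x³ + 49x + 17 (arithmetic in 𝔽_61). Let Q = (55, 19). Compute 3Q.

Repeated addition: build up to 3Q.
2Q: tangent at (55, 19): λ = (3·55² + 49)/(2·19) ≡ 35/38. 38⁻¹ ≡ 53 (mod 61), so λ ≡ 35·53 ≡ 25.
  x = λ² - 55 - 55 = 625 - 110 ≡ 27; y = λ·(55 - 27) - 19 ≡ 10. → (27, 10)
3Q: (27, 10) + (55, 19). λ = (19 - 10)/(55 - 27) ≡ 9/28 mod 61. 28⁻¹ ≡ 24 (mod 61), so λ ≡ 33.
  x = λ² - 27 - 55 = 1089 - 82 ≡ 31; y = λ·(27 - 31) - 10 ≡ 41. → (31, 41)

(31, 41)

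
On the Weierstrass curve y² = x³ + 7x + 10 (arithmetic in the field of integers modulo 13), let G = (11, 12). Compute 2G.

tangent at (11, 12): λ = (3·11² + 7)/(2·12) ≡ 6/11. 11⁻¹ ≡ 6 (mod 13), so λ ≡ 6·6 ≡ 10.
  x = λ² - 11 - 11 = 100 - 22 ≡ 0; y = λ·(11 - 0) - 12 ≡ 7. → (0, 7)

(0, 7)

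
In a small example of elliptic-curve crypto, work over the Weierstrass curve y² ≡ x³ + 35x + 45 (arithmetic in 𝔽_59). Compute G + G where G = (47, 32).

tangent at (47, 32): λ = (3·47² + 35)/(2·32) ≡ 54/5. 5⁻¹ ≡ 12 (mod 59) since 5·12 = 60 ≡ 1, so λ ≡ 54·12 ≡ 58.
  x = λ² - 47 - 47 = 3364 - 94 ≡ 25; y = λ·(47 - 25) - 32 ≡ 5. → (25, 5)

(25, 5)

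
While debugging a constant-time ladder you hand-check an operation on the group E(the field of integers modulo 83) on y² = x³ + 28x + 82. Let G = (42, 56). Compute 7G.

Double-and-add on 7 = (111)₂. Start with G = (42, 56) for the leading 1-bit.
double: tangent at (42, 56): λ = (3·42² + 28)/(2·56) ≡ 8/29. 29⁻¹ ≡ 63 (mod 83) since 29·63 = 1827 ≡ 1, so λ ≡ 8·63 ≡ 6.
  x = λ² - 42 - 42 = 36 - 84 ≡ 35; y = λ·(42 - 35) - 56 ≡ 69. → (35, 69)
add G: (35, 69) + (42, 56). λ = (56 - 69)/(42 - 35) ≡ 70/7 mod 83. 7⁻¹ ≡ 12 (mod 83), so λ ≡ 10.
  x = λ² - 35 - 42 = 100 - 77 ≡ 23; y = λ·(35 - 23) - 69 ≡ 51. → (23, 51)
double: tangent at (23, 51): λ = (3·23² + 28)/(2·51) ≡ 38/19. 19⁻¹ ≡ 35 (mod 83), so λ ≡ 38·35 ≡ 2.
  x = λ² - 23 - 23 = 4 - 46 ≡ 41; y = λ·(23 - 41) - 51 ≡ 79. → (41, 79)
add G: (41, 79) + (42, 56). λ = (56 - 79)/(42 - 41) ≡ 60/1 mod 83. 1⁻¹ ≡ 1 (mod 83), so λ ≡ 60.
  x = λ² - 41 - 42 = 3600 - 83 ≡ 31; y = λ·(41 - 31) - 79 ≡ 23. → (31, 23)

(31, 23)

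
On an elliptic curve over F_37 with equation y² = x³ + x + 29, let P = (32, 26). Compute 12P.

Double-and-add on 12 = (1100)₂. Start with P = (32, 26) for the leading 1-bit.
double: tangent at (32, 26): λ = (3·32² + 1)/(2·26) ≡ 2/15. 15⁻¹ ≡ 5 (mod 37) since 15·5 = 75 ≡ 1, so λ ≡ 2·5 ≡ 10.
  x = λ² - 32 - 32 = 100 - 64 ≡ 36; y = λ·(32 - 36) - 26 ≡ 8. → (36, 8)
add P: (36, 8) + (32, 26). λ = (26 - 8)/(32 - 36) ≡ 18/33 mod 37. 33⁻¹ ≡ 9 (mod 37) since 33·9 = 297 ≡ 1, so λ ≡ 14.
  x = λ² - 36 - 32 = 196 - 68 ≡ 17; y = λ·(36 - 17) - 8 ≡ 36. → (17, 36)
double: tangent at (17, 36): λ = (3·17² + 1)/(2·36) ≡ 17/35. 35⁻¹ ≡ 18 (mod 37) since 35·18 = 630 ≡ 1, so λ ≡ 17·18 ≡ 10.
  x = λ² - 17 - 17 = 100 - 34 ≡ 29; y = λ·(17 - 29) - 36 ≡ 29. → (29, 29)
double: tangent at (29, 29): λ = (3·29² + 1)/(2·29) ≡ 8/21. 21⁻¹ ≡ 30 (mod 37), so λ ≡ 8·30 ≡ 18.
  x = λ² - 29 - 29 = 324 - 58 ≡ 7; y = λ·(29 - 7) - 29 ≡ 34. → (7, 34)

(7, 34)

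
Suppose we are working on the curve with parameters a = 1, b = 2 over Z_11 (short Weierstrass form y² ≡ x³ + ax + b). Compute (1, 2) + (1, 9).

The two points share x = 1 and their y-coordinates satisfy 2 + 9 ≡ 0 (mod 11), so they are inverses. Their sum is ∞.

O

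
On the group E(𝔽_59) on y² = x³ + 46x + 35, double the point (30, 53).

(52, 45)

tangent at (30, 53): λ = (3·30² + 46)/(2·53) ≡ 32/47. 47⁻¹ ≡ 54 (mod 59), so λ ≡ 32·54 ≡ 17.
  x = λ² - 30 - 30 = 289 - 60 ≡ 52; y = λ·(30 - 52) - 53 ≡ 45. → (52, 45)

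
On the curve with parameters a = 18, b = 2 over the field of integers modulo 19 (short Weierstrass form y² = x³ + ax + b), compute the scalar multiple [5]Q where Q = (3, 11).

Double-and-add on 5 = (101)₂. Start with Q = (3, 11) for the leading 1-bit.
double: tangent at (3, 11): λ = (3·3² + 18)/(2·11) ≡ 7/3. 3⁻¹ ≡ 13 (mod 19) since 3·13 = 39 ≡ 1, so λ ≡ 7·13 ≡ 15.
  x = λ² - 3 - 3 = 225 - 6 ≡ 10; y = λ·(3 - 10) - 11 ≡ 17. → (10, 17)
double: tangent at (10, 17): λ = (3·10² + 18)/(2·17) ≡ 14/15. 15⁻¹ ≡ 14 (mod 19) since 15·14 = 210 ≡ 1, so λ ≡ 14·14 ≡ 6.
  x = λ² - 10 - 10 = 36 - 20 ≡ 16; y = λ·(10 - 16) - 17 ≡ 4. → (16, 4)
add Q: (16, 4) + (3, 11). λ = (11 - 4)/(3 - 16) ≡ 7/6 mod 19. 6⁻¹ ≡ 16 (mod 19), so λ ≡ 17.
  x = λ² - 16 - 3 = 289 - 19 ≡ 4; y = λ·(16 - 4) - 4 ≡ 10. → (4, 10)

(4, 10)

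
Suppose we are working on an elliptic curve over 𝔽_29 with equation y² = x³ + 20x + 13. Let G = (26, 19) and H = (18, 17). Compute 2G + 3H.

(27, 20)

First 2G:
Repeated addition: build up to 2G.
2G: tangent at (26, 19): λ = (3·26² + 20)/(2·19) ≡ 18/9. 9⁻¹ ≡ 13 (mod 29), so λ ≡ 18·13 ≡ 2.
  x = λ² - 26 - 26 = 4 - 52 ≡ 10; y = λ·(26 - 10) - 19 ≡ 13. → (10, 13)
2G = (10, 13).
Next 3H:
Repeated addition: build up to 3H.
2H: tangent at (18, 17): λ = (3·18² + 20)/(2·17) ≡ 6/5. 5⁻¹ ≡ 6 (mod 29) since 5·6 = 30 ≡ 1, so λ ≡ 6·6 ≡ 7.
  x = λ² - 18 - 18 = 49 - 36 ≡ 13; y = λ·(18 - 13) - 17 ≡ 18. → (13, 18)
3H: (13, 18) + (18, 17). λ = (17 - 18)/(18 - 13) ≡ 28/5 mod 29. 5⁻¹ ≡ 6 (mod 29), so λ ≡ 23.
  x = λ² - 13 - 18 = 529 - 31 ≡ 5; y = λ·(13 - 5) - 18 ≡ 21. → (5, 21)
3H = (5, 21).
Finally 2G + 3H:
(10, 13) + (5, 21). λ = (21 - 13)/(5 - 10) ≡ 8/24 mod 29. 24⁻¹ ≡ 23 (mod 29), so λ ≡ 10.
  x = λ² - 10 - 5 = 100 - 15 ≡ 27; y = λ·(10 - 27) - 13 ≡ 20. → (27, 20)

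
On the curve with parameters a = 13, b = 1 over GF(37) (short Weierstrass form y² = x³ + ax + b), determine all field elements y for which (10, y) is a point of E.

13, 24

x³ + 13x + 1 = 1131 ≡ 21 (mod 37).
Square roots of 21 mod 37: 13 and 24 (since 13² = 169 ≡ 21).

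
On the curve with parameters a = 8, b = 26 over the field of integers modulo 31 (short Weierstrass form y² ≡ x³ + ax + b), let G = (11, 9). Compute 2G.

tangent at (11, 9): λ = (3·11² + 8)/(2·9) ≡ 30/18. 18⁻¹ ≡ 19 (mod 31), so λ ≡ 30·19 ≡ 12.
  x = λ² - 11 - 11 = 144 - 22 ≡ 29; y = λ·(11 - 29) - 9 ≡ 23. → (29, 23)

(29, 23)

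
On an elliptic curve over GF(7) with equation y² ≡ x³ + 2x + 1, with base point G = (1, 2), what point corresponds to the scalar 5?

O

Double-and-add on 5 = (101)₂. Start with G = (1, 2) for the leading 1-bit.
double: tangent at (1, 2): λ = (3·1² + 2)/(2·2) ≡ 5/4. 4⁻¹ ≡ 2 (mod 7) since 4·2 = 8 ≡ 1, so λ ≡ 5·2 ≡ 3.
  x = λ² - 1 - 1 = 9 - 2 ≡ 0; y = λ·(1 - 0) - 2 ≡ 1. → (0, 1)
double: tangent at (0, 1): λ = (3·0² + 2)/(2·1) ≡ 2/2. 2⁻¹ ≡ 4 (mod 7), so λ ≡ 2·4 ≡ 1.
  x = λ² - 0 - 0 = 1 - 0 ≡ 1; y = λ·(0 - 1) - 1 ≡ 5. → (1, 5)
add G: (1, 5) + (1, 2): same x and y₁ ≡ -y₂, so the sum is the point at infinity.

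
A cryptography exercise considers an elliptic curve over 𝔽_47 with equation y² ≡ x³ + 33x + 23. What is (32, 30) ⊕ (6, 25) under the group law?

(32, 30) + (6, 25). λ = (25 - 30)/(6 - 32) ≡ 42/21 mod 47. 21⁻¹ ≡ 9 (mod 47) since 21·9 = 189 ≡ 1, so λ ≡ 2.
  x = λ² - 32 - 6 = 4 - 38 ≡ 13; y = λ·(32 - 13) - 30 ≡ 8. → (13, 8)

(13, 8)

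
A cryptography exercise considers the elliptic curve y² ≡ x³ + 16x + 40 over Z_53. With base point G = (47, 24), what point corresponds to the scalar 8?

(42, 32)

Double-and-add on 8 = (1000)₂. Start with G = (47, 24) for the leading 1-bit.
double: tangent at (47, 24): λ = (3·47² + 16)/(2·24) ≡ 18/48. 48⁻¹ ≡ 21 (mod 53), so λ ≡ 18·21 ≡ 7.
  x = λ² - 47 - 47 = 49 - 94 ≡ 8; y = λ·(47 - 8) - 24 ≡ 37. → (8, 37)
double: tangent at (8, 37): λ = (3·8² + 16)/(2·37) ≡ 49/21. 21⁻¹ ≡ 48 (mod 53), so λ ≡ 49·48 ≡ 20.
  x = λ² - 8 - 8 = 400 - 16 ≡ 13; y = λ·(8 - 13) - 37 ≡ 22. → (13, 22)
double: tangent at (13, 22): λ = (3·13² + 16)/(2·22) ≡ 46/44. 44⁻¹ ≡ 47 (mod 53), so λ ≡ 46·47 ≡ 42.
  x = λ² - 13 - 13 = 1764 - 26 ≡ 42; y = λ·(13 - 42) - 22 ≡ 32. → (42, 32)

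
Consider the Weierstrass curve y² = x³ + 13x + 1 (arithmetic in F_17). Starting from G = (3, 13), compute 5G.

Repeated addition: build up to 5G.
2G: tangent at (3, 13): λ = (3·3² + 13)/(2·13) ≡ 6/9. 9⁻¹ ≡ 2 (mod 17), so λ ≡ 6·2 ≡ 12.
  x = λ² - 3 - 3 = 144 - 6 ≡ 2; y = λ·(3 - 2) - 13 ≡ 16. → (2, 16)
3G: (2, 16) + (3, 13). λ = (13 - 16)/(3 - 2) ≡ 14/1 mod 17. 1⁻¹ ≡ 1 (mod 17) since 1·1 = 1 ≡ 1, so λ ≡ 14.
  x = λ² - 2 - 3 = 196 - 5 ≡ 4; y = λ·(2 - 4) - 16 ≡ 7. → (4, 7)
4G: (4, 7) + (3, 13). λ = (13 - 7)/(3 - 4) ≡ 6/16 mod 17. 16⁻¹ ≡ 16 (mod 17), so λ ≡ 11.
  x = λ² - 4 - 3 = 121 - 7 ≡ 12; y = λ·(4 - 12) - 7 ≡ 7. → (12, 7)
5G: (12, 7) + (3, 13). λ = (13 - 7)/(3 - 12) ≡ 6/8 mod 17. 8⁻¹ ≡ 15 (mod 17), so λ ≡ 5.
  x = λ² - 12 - 3 = 25 - 15 ≡ 10; y = λ·(12 - 10) - 7 ≡ 3. → (10, 3)

(10, 3)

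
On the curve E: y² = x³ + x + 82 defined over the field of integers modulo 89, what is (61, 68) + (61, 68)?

(11, 0)

tangent at (61, 68): λ = (3·61² + 1)/(2·68) ≡ 39/47. 47⁻¹ ≡ 36 (mod 89), so λ ≡ 39·36 ≡ 69.
  x = λ² - 61 - 61 = 4761 - 122 ≡ 11; y = λ·(61 - 11) - 68 ≡ 0. → (11, 0)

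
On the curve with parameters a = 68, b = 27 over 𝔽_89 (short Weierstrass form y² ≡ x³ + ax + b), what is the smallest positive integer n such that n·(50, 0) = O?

2

2P: (50, 0) + (50, 0): same x and y₁ ≡ -y₂, so the sum is O.
2P = O, so the order is 2.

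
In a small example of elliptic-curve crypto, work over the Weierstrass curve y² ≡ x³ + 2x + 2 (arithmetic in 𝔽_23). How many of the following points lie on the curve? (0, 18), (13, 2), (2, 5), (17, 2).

2

(0, 18): 18² ≡ 2, rhs ≡ 2 → on.
(13, 2): 2² ≡ 4, rhs ≡ 17 → off.
(2, 5): 5² ≡ 2, rhs ≡ 14 → off.
(17, 2): 2² ≡ 4, rhs ≡ 4 → on.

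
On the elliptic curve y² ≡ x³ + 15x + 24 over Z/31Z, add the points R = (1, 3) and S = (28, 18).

(18, 22)

(1, 3) + (28, 18). λ = (18 - 3)/(28 - 1) ≡ 15/27 mod 31. 27⁻¹ ≡ 23 (mod 31) since 27·23 = 621 ≡ 1, so λ ≡ 4.
  x = λ² - 1 - 28 = 16 - 29 ≡ 18; y = λ·(1 - 18) - 3 ≡ 22. → (18, 22)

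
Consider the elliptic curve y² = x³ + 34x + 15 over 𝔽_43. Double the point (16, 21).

tangent at (16, 21): λ = (3·16² + 34)/(2·21) ≡ 28/42. 42⁻¹ ≡ 42 (mod 43), so λ ≡ 28·42 ≡ 15.
  x = λ² - 16 - 16 = 225 - 32 ≡ 21; y = λ·(16 - 21) - 21 ≡ 33. → (21, 33)

(21, 33)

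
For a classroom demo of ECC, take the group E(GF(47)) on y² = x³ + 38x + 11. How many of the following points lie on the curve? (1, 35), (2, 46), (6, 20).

2

(1, 35): 35² ≡ 3, rhs ≡ 3 → on.
(2, 46): 46² ≡ 1, rhs ≡ 1 → on.
(6, 20): 20² ≡ 24, rhs ≡ 32 → off.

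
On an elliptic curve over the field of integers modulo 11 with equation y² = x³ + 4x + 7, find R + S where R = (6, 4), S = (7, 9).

(1, 10)

(6, 4) + (7, 9). λ = (9 - 4)/(7 - 6) ≡ 5/1 mod 11. 1⁻¹ ≡ 1 (mod 11), so λ ≡ 5.
  x = λ² - 6 - 7 = 25 - 13 ≡ 1; y = λ·(6 - 1) - 4 ≡ 10. → (1, 10)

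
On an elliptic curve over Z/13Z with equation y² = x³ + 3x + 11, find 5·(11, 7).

Write Q = (11, 7).
Double-and-add on 5 = (101)₂. Start with Q = (11, 7) for the leading 1-bit.
double: tangent at (11, 7): λ = (3·11² + 3)/(2·7) ≡ 2/1. 1⁻¹ ≡ 1 (mod 13), so λ ≡ 2·1 ≡ 2.
  x = λ² - 11 - 11 = 4 - 22 ≡ 8; y = λ·(11 - 8) - 7 ≡ 12. → (8, 12)
double: tangent at (8, 12): λ = (3·8² + 3)/(2·12) ≡ 0/11. 11⁻¹ ≡ 6 (mod 13), so λ ≡ 0·6 ≡ 0.
  x = λ² - 8 - 8 = 0 - 16 ≡ 10; y = λ·(8 - 10) - 12 ≡ 1. → (10, 1)
add Q: (10, 1) + (11, 7). λ = (7 - 1)/(11 - 10) ≡ 6/1 mod 13. 1⁻¹ ≡ 1 (mod 13) since 1·1 = 1 ≡ 1, so λ ≡ 6.
  x = λ² - 10 - 11 = 36 - 21 ≡ 2; y = λ·(10 - 2) - 1 ≡ 8. → (2, 8)

(2, 8)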